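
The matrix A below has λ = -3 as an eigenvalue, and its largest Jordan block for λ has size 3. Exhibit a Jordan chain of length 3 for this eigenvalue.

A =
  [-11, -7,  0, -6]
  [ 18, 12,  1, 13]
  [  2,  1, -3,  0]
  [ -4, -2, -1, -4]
A Jordan chain for λ = -3 of length 3:
v_1 = (-1, 2, 1, -1)ᵀ
v_2 = (-1, 3, 1, -2)ᵀ
v_3 = (1, -1, 0, 0)ᵀ

Let N = A − (-3)·I. We want v_3 with N^3 v_3 = 0 but N^2 v_3 ≠ 0; then v_{j-1} := N · v_j for j = 3, …, 2.

Pick v_3 = (1, -1, 0, 0)ᵀ.
Then v_2 = N · v_3 = (-1, 3, 1, -2)ᵀ.
Then v_1 = N · v_2 = (-1, 2, 1, -1)ᵀ.

Sanity check: (A − (-3)·I) v_1 = (0, 0, 0, 0)ᵀ = 0. ✓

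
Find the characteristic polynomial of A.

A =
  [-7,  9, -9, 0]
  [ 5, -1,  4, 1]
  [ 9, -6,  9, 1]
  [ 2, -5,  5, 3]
x^4 - 4*x^3 - 2*x^2 + 12*x + 9

Expanding det(x·I − A) (e.g. by cofactor expansion or by noting that A is similar to its Jordan form J, which has the same characteristic polynomial as A) gives
  χ_A(x) = x^4 - 4*x^3 - 2*x^2 + 12*x + 9
which factors as (x - 3)^2*(x + 1)^2. The eigenvalues (with algebraic multiplicities) are λ = -1 with multiplicity 2, λ = 3 with multiplicity 2.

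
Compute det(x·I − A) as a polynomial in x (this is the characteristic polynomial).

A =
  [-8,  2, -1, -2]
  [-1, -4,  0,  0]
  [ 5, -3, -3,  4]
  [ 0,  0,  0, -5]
x^4 + 20*x^3 + 150*x^2 + 500*x + 625

Expanding det(x·I − A) (e.g. by cofactor expansion or by noting that A is similar to its Jordan form J, which has the same characteristic polynomial as A) gives
  χ_A(x) = x^4 + 20*x^3 + 150*x^2 + 500*x + 625
which factors as (x + 5)^4. The eigenvalues (with algebraic multiplicities) are λ = -5 with multiplicity 4.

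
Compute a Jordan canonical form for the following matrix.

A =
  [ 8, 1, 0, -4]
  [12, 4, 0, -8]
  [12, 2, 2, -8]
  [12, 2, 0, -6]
J_2(2) ⊕ J_1(2) ⊕ J_1(2)

The characteristic polynomial is
  det(x·I − A) = x^4 - 8*x^3 + 24*x^2 - 32*x + 16 = (x - 2)^4

Eigenvalues and multiplicities (the geometric multiplicity of λ is n − rank(A − λI), which equals the number of Jordan blocks for λ):
  λ = 2: algebraic multiplicity = 4, geometric multiplicity = 3

Determining the block sizes for each eigenvalue:
  λ = 2: 3 blocks summing to 4 forces exactly one block of size 2 and the rest size 1 → block sizes [2, 1, 1]

Assembling the blocks gives a Jordan form
J =
  [2, 1, 0, 0]
  [0, 2, 0, 0]
  [0, 0, 2, 0]
  [0, 0, 0, 2]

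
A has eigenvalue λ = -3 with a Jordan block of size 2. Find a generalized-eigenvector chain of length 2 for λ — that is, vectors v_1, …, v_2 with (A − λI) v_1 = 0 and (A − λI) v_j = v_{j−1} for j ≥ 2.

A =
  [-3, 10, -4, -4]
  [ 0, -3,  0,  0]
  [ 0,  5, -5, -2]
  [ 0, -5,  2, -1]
A Jordan chain for λ = -3 of length 2:
v_1 = (10, 0, 5, -5)ᵀ
v_2 = (0, 1, 0, 0)ᵀ

Let N = A − (-3)·I. We want v_2 with N^2 v_2 = 0 but N^1 v_2 ≠ 0; then v_{j-1} := N · v_j for j = 2, …, 2.

Pick v_2 = (0, 1, 0, 0)ᵀ.
Then v_1 = N · v_2 = (10, 0, 5, -5)ᵀ.

Sanity check: (A − (-3)·I) v_1 = (0, 0, 0, 0)ᵀ = 0. ✓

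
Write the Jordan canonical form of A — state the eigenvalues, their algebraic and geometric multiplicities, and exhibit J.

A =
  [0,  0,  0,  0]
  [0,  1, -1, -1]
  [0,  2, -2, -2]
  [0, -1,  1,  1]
J_2(0) ⊕ J_1(0) ⊕ J_1(0)

The characteristic polynomial is
  det(x·I − A) = x^4

Eigenvalues and multiplicities (the geometric multiplicity of λ is n − rank(A − λI), which equals the number of Jordan blocks for λ):
  λ = 0: algebraic multiplicity = 4, geometric multiplicity = 3

Determining the block sizes for each eigenvalue:
  λ = 0: 3 blocks summing to 4 forces exactly one block of size 2 and the rest size 1 → block sizes [2, 1, 1]

Assembling the blocks gives a Jordan form
J =
  [0, 1, 0, 0]
  [0, 0, 0, 0]
  [0, 0, 0, 0]
  [0, 0, 0, 0]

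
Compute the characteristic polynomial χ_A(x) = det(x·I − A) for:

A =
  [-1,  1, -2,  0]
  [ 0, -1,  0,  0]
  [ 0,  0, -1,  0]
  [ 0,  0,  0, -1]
x^4 + 4*x^3 + 6*x^2 + 4*x + 1

Expanding det(x·I − A) (e.g. by cofactor expansion or by noting that A is similar to its Jordan form J, which has the same characteristic polynomial as A) gives
  χ_A(x) = x^4 + 4*x^3 + 6*x^2 + 4*x + 1
which factors as (x + 1)^4. The eigenvalues (with algebraic multiplicities) are λ = -1 with multiplicity 4.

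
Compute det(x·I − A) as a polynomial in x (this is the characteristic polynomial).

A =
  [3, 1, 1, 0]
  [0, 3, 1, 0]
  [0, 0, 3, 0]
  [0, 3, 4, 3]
x^4 - 12*x^3 + 54*x^2 - 108*x + 81

Expanding det(x·I − A) (e.g. by cofactor expansion or by noting that A is similar to its Jordan form J, which has the same characteristic polynomial as A) gives
  χ_A(x) = x^4 - 12*x^3 + 54*x^2 - 108*x + 81
which factors as (x - 3)^4. The eigenvalues (with algebraic multiplicities) are λ = 3 with multiplicity 4.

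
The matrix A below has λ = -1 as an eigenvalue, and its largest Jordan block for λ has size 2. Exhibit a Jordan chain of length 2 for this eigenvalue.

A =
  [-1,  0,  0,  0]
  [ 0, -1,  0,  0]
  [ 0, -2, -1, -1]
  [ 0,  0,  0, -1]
A Jordan chain for λ = -1 of length 2:
v_1 = (0, 0, -2, 0)ᵀ
v_2 = (0, 1, 0, 0)ᵀ

Let N = A − (-1)·I. We want v_2 with N^2 v_2 = 0 but N^1 v_2 ≠ 0; then v_{j-1} := N · v_j for j = 2, …, 2.

Pick v_2 = (0, 1, 0, 0)ᵀ.
Then v_1 = N · v_2 = (0, 0, -2, 0)ᵀ.

Sanity check: (A − (-1)·I) v_1 = (0, 0, 0, 0)ᵀ = 0. ✓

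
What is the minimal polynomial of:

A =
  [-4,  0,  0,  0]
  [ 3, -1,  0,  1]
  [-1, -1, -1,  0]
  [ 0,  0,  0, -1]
x^4 + 7*x^3 + 15*x^2 + 13*x + 4

The characteristic polynomial is χ_A(x) = (x + 1)^3*(x + 4), so the eigenvalues are known. The minimal polynomial is
  m_A(x) = Π_λ (x − λ)^{k_λ}
where k_λ is the size of the *largest* Jordan block for λ (equivalently, the smallest k with (A − λI)^k v = 0 for every generalised eigenvector v of λ).

  λ = -4: largest Jordan block has size 1, contributing (x + 4)
  λ = -1: largest Jordan block has size 3, contributing (x + 1)^3

So m_A(x) = (x + 1)^3*(x + 4) = x^4 + 7*x^3 + 15*x^2 + 13*x + 4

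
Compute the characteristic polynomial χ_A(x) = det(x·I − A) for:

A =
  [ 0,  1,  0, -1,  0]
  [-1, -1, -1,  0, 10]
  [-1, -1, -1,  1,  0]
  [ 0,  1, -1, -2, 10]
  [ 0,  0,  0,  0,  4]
x^5 - 10*x^3 - 20*x^2 - 15*x - 4

Expanding det(x·I − A) (e.g. by cofactor expansion or by noting that A is similar to its Jordan form J, which has the same characteristic polynomial as A) gives
  χ_A(x) = x^5 - 10*x^3 - 20*x^2 - 15*x - 4
which factors as (x - 4)*(x + 1)^4. The eigenvalues (with algebraic multiplicities) are λ = -1 with multiplicity 4, λ = 4 with multiplicity 1.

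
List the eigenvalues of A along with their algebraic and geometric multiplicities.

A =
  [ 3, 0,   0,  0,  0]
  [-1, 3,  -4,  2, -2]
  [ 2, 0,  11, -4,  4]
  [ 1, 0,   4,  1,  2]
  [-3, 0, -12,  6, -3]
λ = 3: alg = 5, geom = 4

Step 1 — factor the characteristic polynomial to read off the algebraic multiplicities:
  χ_A(x) = (x - 3)^5

Step 2 — compute geometric multiplicities via the rank-nullity identity g(λ) = n − rank(A − λI):
  rank(A − (3)·I) = 1, so dim ker(A − (3)·I) = n − 1 = 4

Summary:
  λ = 3: algebraic multiplicity = 5, geometric multiplicity = 4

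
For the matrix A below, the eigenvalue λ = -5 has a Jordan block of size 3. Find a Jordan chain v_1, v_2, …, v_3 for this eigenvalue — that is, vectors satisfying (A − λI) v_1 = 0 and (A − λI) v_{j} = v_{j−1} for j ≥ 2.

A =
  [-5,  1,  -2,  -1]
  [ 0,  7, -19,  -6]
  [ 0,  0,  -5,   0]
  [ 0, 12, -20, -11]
A Jordan chain for λ = -5 of length 3:
v_1 = (2, 0, 0, 0)ᵀ
v_2 = (-1, -2, 0, -4)ᵀ
v_3 = (0, 3, 2, 0)ᵀ

Let N = A − (-5)·I. We want v_3 with N^3 v_3 = 0 but N^2 v_3 ≠ 0; then v_{j-1} := N · v_j for j = 3, …, 2.

Pick v_3 = (0, 3, 2, 0)ᵀ.
Then v_2 = N · v_3 = (-1, -2, 0, -4)ᵀ.
Then v_1 = N · v_2 = (2, 0, 0, 0)ᵀ.

Sanity check: (A − (-5)·I) v_1 = (0, 0, 0, 0)ᵀ = 0. ✓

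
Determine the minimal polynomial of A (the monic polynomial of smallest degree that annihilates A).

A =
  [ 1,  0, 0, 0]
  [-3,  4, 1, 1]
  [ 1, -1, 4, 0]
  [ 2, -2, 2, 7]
x^4 - 16*x^3 + 90*x^2 - 200*x + 125

The characteristic polynomial is χ_A(x) = (x - 5)^3*(x - 1), so the eigenvalues are known. The minimal polynomial is
  m_A(x) = Π_λ (x − λ)^{k_λ}
where k_λ is the size of the *largest* Jordan block for λ (equivalently, the smallest k with (A − λI)^k v = 0 for every generalised eigenvector v of λ).

  λ = 1: largest Jordan block has size 1, contributing (x − 1)
  λ = 5: largest Jordan block has size 3, contributing (x − 5)^3

So m_A(x) = (x - 5)^3*(x - 1) = x^4 - 16*x^3 + 90*x^2 - 200*x + 125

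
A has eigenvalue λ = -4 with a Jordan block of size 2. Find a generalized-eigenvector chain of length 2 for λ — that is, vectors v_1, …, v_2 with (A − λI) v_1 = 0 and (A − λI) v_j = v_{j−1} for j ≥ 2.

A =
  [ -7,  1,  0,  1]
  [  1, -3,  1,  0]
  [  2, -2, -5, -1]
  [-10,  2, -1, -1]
A Jordan chain for λ = -4 of length 2:
v_1 = (-3, 1, 2, -10)ᵀ
v_2 = (1, 0, 0, 0)ᵀ

Let N = A − (-4)·I. We want v_2 with N^2 v_2 = 0 but N^1 v_2 ≠ 0; then v_{j-1} := N · v_j for j = 2, …, 2.

Pick v_2 = (1, 0, 0, 0)ᵀ.
Then v_1 = N · v_2 = (-3, 1, 2, -10)ᵀ.

Sanity check: (A − (-4)·I) v_1 = (0, 0, 0, 0)ᵀ = 0. ✓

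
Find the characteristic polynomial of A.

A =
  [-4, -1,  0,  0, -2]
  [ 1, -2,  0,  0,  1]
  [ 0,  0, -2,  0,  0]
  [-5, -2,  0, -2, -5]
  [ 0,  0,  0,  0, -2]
x^5 + 12*x^4 + 57*x^3 + 134*x^2 + 156*x + 72

Expanding det(x·I − A) (e.g. by cofactor expansion or by noting that A is similar to its Jordan form J, which has the same characteristic polynomial as A) gives
  χ_A(x) = x^5 + 12*x^4 + 57*x^3 + 134*x^2 + 156*x + 72
which factors as (x + 2)^3*(x + 3)^2. The eigenvalues (with algebraic multiplicities) are λ = -3 with multiplicity 2, λ = -2 with multiplicity 3.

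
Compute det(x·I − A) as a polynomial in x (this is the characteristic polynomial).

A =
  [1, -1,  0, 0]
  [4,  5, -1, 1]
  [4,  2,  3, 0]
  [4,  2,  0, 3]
x^4 - 12*x^3 + 54*x^2 - 108*x + 81

Expanding det(x·I − A) (e.g. by cofactor expansion or by noting that A is similar to its Jordan form J, which has the same characteristic polynomial as A) gives
  χ_A(x) = x^4 - 12*x^3 + 54*x^2 - 108*x + 81
which factors as (x - 3)^4. The eigenvalues (with algebraic multiplicities) are λ = 3 with multiplicity 4.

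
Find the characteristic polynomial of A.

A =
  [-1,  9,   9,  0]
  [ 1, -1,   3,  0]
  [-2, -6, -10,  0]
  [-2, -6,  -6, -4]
x^4 + 16*x^3 + 96*x^2 + 256*x + 256

Expanding det(x·I − A) (e.g. by cofactor expansion or by noting that A is similar to its Jordan form J, which has the same characteristic polynomial as A) gives
  χ_A(x) = x^4 + 16*x^3 + 96*x^2 + 256*x + 256
which factors as (x + 4)^4. The eigenvalues (with algebraic multiplicities) are λ = -4 with multiplicity 4.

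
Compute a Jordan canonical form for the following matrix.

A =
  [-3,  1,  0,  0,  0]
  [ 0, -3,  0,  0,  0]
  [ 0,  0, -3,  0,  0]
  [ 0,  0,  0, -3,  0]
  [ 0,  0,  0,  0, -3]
J_2(-3) ⊕ J_1(-3) ⊕ J_1(-3) ⊕ J_1(-3)

The characteristic polynomial is
  det(x·I − A) = x^5 + 15*x^4 + 90*x^3 + 270*x^2 + 405*x + 243 = (x + 3)^5

Eigenvalues and multiplicities (the geometric multiplicity of λ is n − rank(A − λI), which equals the number of Jordan blocks for λ):
  λ = -3: algebraic multiplicity = 5, geometric multiplicity = 4

Determining the block sizes for each eigenvalue:
  λ = -3: 4 blocks summing to 5 forces exactly one block of size 2 and the rest size 1 → block sizes [2, 1, 1, 1]

Assembling the blocks gives a Jordan form
J =
  [-3,  1,  0,  0,  0]
  [ 0, -3,  0,  0,  0]
  [ 0,  0, -3,  0,  0]
  [ 0,  0,  0, -3,  0]
  [ 0,  0,  0,  0, -3]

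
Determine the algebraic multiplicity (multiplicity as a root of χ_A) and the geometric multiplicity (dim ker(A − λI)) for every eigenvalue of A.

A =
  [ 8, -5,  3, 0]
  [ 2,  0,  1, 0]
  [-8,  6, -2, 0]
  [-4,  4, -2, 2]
λ = 2: alg = 4, geom = 2

Step 1 — factor the characteristic polynomial to read off the algebraic multiplicities:
  χ_A(x) = (x - 2)^4

Step 2 — compute geometric multiplicities via the rank-nullity identity g(λ) = n − rank(A − λI):
  rank(A − (2)·I) = 2, so dim ker(A − (2)·I) = n − 2 = 2

Summary:
  λ = 2: algebraic multiplicity = 4, geometric multiplicity = 2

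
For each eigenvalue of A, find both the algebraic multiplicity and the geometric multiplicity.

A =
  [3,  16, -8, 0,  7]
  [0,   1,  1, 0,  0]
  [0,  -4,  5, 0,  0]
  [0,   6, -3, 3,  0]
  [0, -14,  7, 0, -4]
λ = -4: alg = 1, geom = 1; λ = 3: alg = 4, geom = 3

Step 1 — factor the characteristic polynomial to read off the algebraic multiplicities:
  χ_A(x) = (x - 3)^4*(x + 4)

Step 2 — compute geometric multiplicities via the rank-nullity identity g(λ) = n − rank(A − λI):
  rank(A − (-4)·I) = 4, so dim ker(A − (-4)·I) = n − 4 = 1
  rank(A − (3)·I) = 2, so dim ker(A − (3)·I) = n − 2 = 3

Summary:
  λ = -4: algebraic multiplicity = 1, geometric multiplicity = 1
  λ = 3: algebraic multiplicity = 4, geometric multiplicity = 3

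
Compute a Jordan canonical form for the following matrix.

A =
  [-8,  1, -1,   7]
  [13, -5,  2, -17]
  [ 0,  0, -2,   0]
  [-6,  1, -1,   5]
J_2(-3) ⊕ J_1(-2) ⊕ J_1(-2)

The characteristic polynomial is
  det(x·I − A) = x^4 + 10*x^3 + 37*x^2 + 60*x + 36 = (x + 2)^2*(x + 3)^2

Eigenvalues and multiplicities (the geometric multiplicity of λ is n − rank(A − λI), which equals the number of Jordan blocks for λ):
  λ = -3: algebraic multiplicity = 2, geometric multiplicity = 1
  λ = -2: algebraic multiplicity = 2, geometric multiplicity = 2

Determining the block sizes for each eigenvalue:
  λ = -3: one block (gm = 1), so the single block has size am = 2 → block sizes [2]
  λ = -2: gm = am = 2, so every block has size 1 → block sizes [1, 1]

Assembling the blocks gives a Jordan form
J =
  [-3,  1,  0,  0]
  [ 0, -3,  0,  0]
  [ 0,  0, -2,  0]
  [ 0,  0,  0, -2]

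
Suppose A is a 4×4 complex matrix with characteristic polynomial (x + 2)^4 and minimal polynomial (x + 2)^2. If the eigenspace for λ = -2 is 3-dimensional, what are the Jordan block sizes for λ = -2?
Block sizes for λ = -2: [2, 1, 1]

Step 1 — from the characteristic polynomial, algebraic multiplicity of λ = -2 is 4. From dim ker(A − (-2)·I) = 3, there are exactly 3 Jordan blocks for λ = -2.
Step 2 — from the minimal polynomial, the factor (x + 2)^2 tells us the largest block for λ = -2 has size 2.
Step 3 — with total size 4, 3 blocks, and largest block 2, the block sizes (in nonincreasing order) are [2, 1, 1].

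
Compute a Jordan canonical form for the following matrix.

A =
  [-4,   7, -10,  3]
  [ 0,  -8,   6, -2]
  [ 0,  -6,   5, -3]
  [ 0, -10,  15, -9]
J_3(-4) ⊕ J_1(-4)

The characteristic polynomial is
  det(x·I − A) = x^4 + 16*x^3 + 96*x^2 + 256*x + 256 = (x + 4)^4

Eigenvalues and multiplicities (the geometric multiplicity of λ is n − rank(A − λI), which equals the number of Jordan blocks for λ):
  λ = -4: algebraic multiplicity = 4, geometric multiplicity = 2

Determining the block sizes for each eigenvalue:
  λ = -4: with am = 4 and gm = 2, the partition is not yet determined (e.g. several partitions of 4 into 2 parts exist). Let N = A − (-4)·I. Computing rank(N^1) = 2, rank(N^2) = 1, rank(N^3) = 0; the number of blocks of size ≥ j is rank(N^{j−1}) − rank(N^j), giving [2, 1, 1]. So we have 1 block(s) of size 3, 1 block(s) of size 1 → block sizes [3, 1]

Assembling the blocks gives a Jordan form
J =
  [-4,  1,  0,  0]
  [ 0, -4,  1,  0]
  [ 0,  0, -4,  0]
  [ 0,  0,  0, -4]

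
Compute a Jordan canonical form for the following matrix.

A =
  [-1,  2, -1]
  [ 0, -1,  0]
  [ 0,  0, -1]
J_2(-1) ⊕ J_1(-1)

The characteristic polynomial is
  det(x·I − A) = x^3 + 3*x^2 + 3*x + 1 = (x + 1)^3

Eigenvalues and multiplicities (the geometric multiplicity of λ is n − rank(A − λI), which equals the number of Jordan blocks for λ):
  λ = -1: algebraic multiplicity = 3, geometric multiplicity = 2

Determining the block sizes for each eigenvalue:
  λ = -1: 2 blocks summing to 3 forces exactly one block of size 2 and the rest size 1 → block sizes [2, 1]

Assembling the blocks gives a Jordan form
J =
  [-1,  1,  0]
  [ 0, -1,  0]
  [ 0,  0, -1]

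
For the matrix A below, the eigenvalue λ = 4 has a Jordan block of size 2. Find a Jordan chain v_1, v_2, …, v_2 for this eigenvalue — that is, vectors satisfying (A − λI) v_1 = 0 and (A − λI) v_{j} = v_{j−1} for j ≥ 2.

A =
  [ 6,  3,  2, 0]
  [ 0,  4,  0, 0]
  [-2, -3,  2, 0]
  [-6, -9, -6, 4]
A Jordan chain for λ = 4 of length 2:
v_1 = (2, 0, -2, -6)ᵀ
v_2 = (1, 0, 0, 0)ᵀ

Let N = A − (4)·I. We want v_2 with N^2 v_2 = 0 but N^1 v_2 ≠ 0; then v_{j-1} := N · v_j for j = 2, …, 2.

Pick v_2 = (1, 0, 0, 0)ᵀ.
Then v_1 = N · v_2 = (2, 0, -2, -6)ᵀ.

Sanity check: (A − (4)·I) v_1 = (0, 0, 0, 0)ᵀ = 0. ✓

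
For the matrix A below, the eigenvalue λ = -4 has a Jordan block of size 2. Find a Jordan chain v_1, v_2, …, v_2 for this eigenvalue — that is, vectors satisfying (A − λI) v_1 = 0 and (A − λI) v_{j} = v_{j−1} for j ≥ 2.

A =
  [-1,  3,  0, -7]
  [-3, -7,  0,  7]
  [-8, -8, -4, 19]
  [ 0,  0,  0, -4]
A Jordan chain for λ = -4 of length 2:
v_1 = (3, -3, -8, 0)ᵀ
v_2 = (1, 0, 0, 0)ᵀ

Let N = A − (-4)·I. We want v_2 with N^2 v_2 = 0 but N^1 v_2 ≠ 0; then v_{j-1} := N · v_j for j = 2, …, 2.

Pick v_2 = (1, 0, 0, 0)ᵀ.
Then v_1 = N · v_2 = (3, -3, -8, 0)ᵀ.

Sanity check: (A − (-4)·I) v_1 = (0, 0, 0, 0)ᵀ = 0. ✓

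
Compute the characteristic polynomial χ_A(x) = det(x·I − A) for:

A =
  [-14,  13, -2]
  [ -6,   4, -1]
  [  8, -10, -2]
x^3 + 12*x^2 + 48*x + 64

Expanding det(x·I − A) (e.g. by cofactor expansion or by noting that A is similar to its Jordan form J, which has the same characteristic polynomial as A) gives
  χ_A(x) = x^3 + 12*x^2 + 48*x + 64
which factors as (x + 4)^3. The eigenvalues (with algebraic multiplicities) are λ = -4 with multiplicity 3.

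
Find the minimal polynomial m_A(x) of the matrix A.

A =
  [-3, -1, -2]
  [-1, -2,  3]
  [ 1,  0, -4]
x^3 + 9*x^2 + 27*x + 27

The characteristic polynomial is χ_A(x) = (x + 3)^3, so the eigenvalues are known. The minimal polynomial is
  m_A(x) = Π_λ (x − λ)^{k_λ}
where k_λ is the size of the *largest* Jordan block for λ (equivalently, the smallest k with (A − λI)^k v = 0 for every generalised eigenvector v of λ).

  λ = -3: largest Jordan block has size 3, contributing (x + 3)^3

So m_A(x) = (x + 3)^3 = x^3 + 9*x^2 + 27*x + 27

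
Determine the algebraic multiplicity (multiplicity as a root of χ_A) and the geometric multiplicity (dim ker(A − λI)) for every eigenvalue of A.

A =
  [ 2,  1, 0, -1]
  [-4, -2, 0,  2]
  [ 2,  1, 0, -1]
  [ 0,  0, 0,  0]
λ = 0: alg = 4, geom = 3

Step 1 — factor the characteristic polynomial to read off the algebraic multiplicities:
  χ_A(x) = x^4

Step 2 — compute geometric multiplicities via the rank-nullity identity g(λ) = n − rank(A − λI):
  rank(A − (0)·I) = 1, so dim ker(A − (0)·I) = n − 1 = 3

Summary:
  λ = 0: algebraic multiplicity = 4, geometric multiplicity = 3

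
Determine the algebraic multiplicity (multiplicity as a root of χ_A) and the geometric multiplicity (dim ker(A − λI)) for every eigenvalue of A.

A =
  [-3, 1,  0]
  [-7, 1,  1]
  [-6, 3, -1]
λ = -1: alg = 3, geom = 1

Step 1 — factor the characteristic polynomial to read off the algebraic multiplicities:
  χ_A(x) = (x + 1)^3

Step 2 — compute geometric multiplicities via the rank-nullity identity g(λ) = n − rank(A − λI):
  rank(A − (-1)·I) = 2, so dim ker(A − (-1)·I) = n − 2 = 1

Summary:
  λ = -1: algebraic multiplicity = 3, geometric multiplicity = 1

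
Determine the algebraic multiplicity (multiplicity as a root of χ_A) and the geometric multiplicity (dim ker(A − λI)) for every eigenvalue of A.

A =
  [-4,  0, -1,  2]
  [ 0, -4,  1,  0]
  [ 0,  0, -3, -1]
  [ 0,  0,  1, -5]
λ = -4: alg = 4, geom = 2

Step 1 — factor the characteristic polynomial to read off the algebraic multiplicities:
  χ_A(x) = (x + 4)^4

Step 2 — compute geometric multiplicities via the rank-nullity identity g(λ) = n − rank(A − λI):
  rank(A − (-4)·I) = 2, so dim ker(A − (-4)·I) = n − 2 = 2

Summary:
  λ = -4: algebraic multiplicity = 4, geometric multiplicity = 2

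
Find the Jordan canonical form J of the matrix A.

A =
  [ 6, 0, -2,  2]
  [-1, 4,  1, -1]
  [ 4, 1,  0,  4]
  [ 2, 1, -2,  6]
J_3(4) ⊕ J_1(4)

The characteristic polynomial is
  det(x·I − A) = x^4 - 16*x^3 + 96*x^2 - 256*x + 256 = (x - 4)^4

Eigenvalues and multiplicities (the geometric multiplicity of λ is n − rank(A − λI), which equals the number of Jordan blocks for λ):
  λ = 4: algebraic multiplicity = 4, geometric multiplicity = 2

Determining the block sizes for each eigenvalue:
  λ = 4: with am = 4 and gm = 2, the partition is not yet determined (e.g. several partitions of 4 into 2 parts exist). Let N = A − (4)·I. Computing rank(N^1) = 2, rank(N^2) = 1, rank(N^3) = 0; the number of blocks of size ≥ j is rank(N^{j−1}) − rank(N^j), giving [2, 1, 1]. So we have 1 block(s) of size 3, 1 block(s) of size 1 → block sizes [3, 1]

Assembling the blocks gives a Jordan form
J =
  [4, 1, 0, 0]
  [0, 4, 1, 0]
  [0, 0, 4, 0]
  [0, 0, 0, 4]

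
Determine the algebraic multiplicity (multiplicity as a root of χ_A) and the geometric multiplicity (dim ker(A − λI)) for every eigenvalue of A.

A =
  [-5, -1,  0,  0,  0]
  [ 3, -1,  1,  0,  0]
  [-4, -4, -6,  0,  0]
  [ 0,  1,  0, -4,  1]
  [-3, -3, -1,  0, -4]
λ = -4: alg = 5, geom = 2

Step 1 — factor the characteristic polynomial to read off the algebraic multiplicities:
  χ_A(x) = (x + 4)^5

Step 2 — compute geometric multiplicities via the rank-nullity identity g(λ) = n − rank(A − λI):
  rank(A − (-4)·I) = 3, so dim ker(A − (-4)·I) = n − 3 = 2

Summary:
  λ = -4: algebraic multiplicity = 5, geometric multiplicity = 2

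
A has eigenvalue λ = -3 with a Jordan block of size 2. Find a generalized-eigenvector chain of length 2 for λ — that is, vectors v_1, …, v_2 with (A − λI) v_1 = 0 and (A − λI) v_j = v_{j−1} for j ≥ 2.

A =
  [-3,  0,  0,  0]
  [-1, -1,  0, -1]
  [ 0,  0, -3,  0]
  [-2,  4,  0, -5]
A Jordan chain for λ = -3 of length 2:
v_1 = (0, -1, 0, -2)ᵀ
v_2 = (1, 0, 0, 0)ᵀ

Let N = A − (-3)·I. We want v_2 with N^2 v_2 = 0 but N^1 v_2 ≠ 0; then v_{j-1} := N · v_j for j = 2, …, 2.

Pick v_2 = (1, 0, 0, 0)ᵀ.
Then v_1 = N · v_2 = (0, -1, 0, -2)ᵀ.

Sanity check: (A − (-3)·I) v_1 = (0, 0, 0, 0)ᵀ = 0. ✓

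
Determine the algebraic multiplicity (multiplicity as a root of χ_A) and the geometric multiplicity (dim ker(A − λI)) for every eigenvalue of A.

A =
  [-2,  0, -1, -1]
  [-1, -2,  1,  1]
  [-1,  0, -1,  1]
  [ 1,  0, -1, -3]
λ = -2: alg = 4, geom = 2

Step 1 — factor the characteristic polynomial to read off the algebraic multiplicities:
  χ_A(x) = (x + 2)^4

Step 2 — compute geometric multiplicities via the rank-nullity identity g(λ) = n − rank(A − λI):
  rank(A − (-2)·I) = 2, so dim ker(A − (-2)·I) = n − 2 = 2

Summary:
  λ = -2: algebraic multiplicity = 4, geometric multiplicity = 2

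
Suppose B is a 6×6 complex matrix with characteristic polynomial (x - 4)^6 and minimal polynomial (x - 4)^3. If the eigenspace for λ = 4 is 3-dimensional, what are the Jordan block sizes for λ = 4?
Block sizes for λ = 4: [3, 2, 1]

Step 1 — from the characteristic polynomial, algebraic multiplicity of λ = 4 is 6. From dim ker(B − (4)·I) = 3, there are exactly 3 Jordan blocks for λ = 4.
Step 2 — from the minimal polynomial, the factor (x − 4)^3 tells us the largest block for λ = 4 has size 3.
Step 3 — with total size 6, 3 blocks, and largest block 3, the block sizes (in nonincreasing order) are [3, 2, 1].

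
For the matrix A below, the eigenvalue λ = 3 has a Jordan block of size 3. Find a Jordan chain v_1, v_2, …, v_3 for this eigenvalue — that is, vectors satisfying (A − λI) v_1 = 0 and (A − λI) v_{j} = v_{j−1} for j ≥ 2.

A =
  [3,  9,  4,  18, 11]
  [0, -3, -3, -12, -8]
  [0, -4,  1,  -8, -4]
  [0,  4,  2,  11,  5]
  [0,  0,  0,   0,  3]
A Jordan chain for λ = 3 of length 3:
v_1 = (2, 0, 0, 0, 0)ᵀ
v_2 = (9, -6, -4, 4, 0)ᵀ
v_3 = (0, 1, 0, 0, 0)ᵀ

Let N = A − (3)·I. We want v_3 with N^3 v_3 = 0 but N^2 v_3 ≠ 0; then v_{j-1} := N · v_j for j = 3, …, 2.

Pick v_3 = (0, 1, 0, 0, 0)ᵀ.
Then v_2 = N · v_3 = (9, -6, -4, 4, 0)ᵀ.
Then v_1 = N · v_2 = (2, 0, 0, 0, 0)ᵀ.

Sanity check: (A − (3)·I) v_1 = (0, 0, 0, 0, 0)ᵀ = 0. ✓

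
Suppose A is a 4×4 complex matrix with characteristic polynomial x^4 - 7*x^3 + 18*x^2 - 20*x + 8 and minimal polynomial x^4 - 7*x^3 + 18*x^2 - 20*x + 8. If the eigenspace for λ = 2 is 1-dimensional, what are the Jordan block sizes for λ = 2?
Block sizes for λ = 2: [3]

Step 1 — from the characteristic polynomial, algebraic multiplicity of λ = 2 is 3. From dim ker(A − (2)·I) = 1, there are exactly 1 Jordan blocks for λ = 2.
Step 2 — from the minimal polynomial, the factor (x − 2)^3 tells us the largest block for λ = 2 has size 3.
Step 3 — with total size 3, 1 blocks, and largest block 3, the block sizes (in nonincreasing order) are [3].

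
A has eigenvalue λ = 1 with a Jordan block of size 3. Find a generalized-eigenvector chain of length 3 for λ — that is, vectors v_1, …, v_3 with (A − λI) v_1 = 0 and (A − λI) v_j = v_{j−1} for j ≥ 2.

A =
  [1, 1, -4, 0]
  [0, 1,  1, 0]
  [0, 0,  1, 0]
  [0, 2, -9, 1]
A Jordan chain for λ = 1 of length 3:
v_1 = (1, 0, 0, 2)ᵀ
v_2 = (-4, 1, 0, -9)ᵀ
v_3 = (0, 0, 1, 0)ᵀ

Let N = A − (1)·I. We want v_3 with N^3 v_3 = 0 but N^2 v_3 ≠ 0; then v_{j-1} := N · v_j for j = 3, …, 2.

Pick v_3 = (0, 0, 1, 0)ᵀ.
Then v_2 = N · v_3 = (-4, 1, 0, -9)ᵀ.
Then v_1 = N · v_2 = (1, 0, 0, 2)ᵀ.

Sanity check: (A − (1)·I) v_1 = (0, 0, 0, 0)ᵀ = 0. ✓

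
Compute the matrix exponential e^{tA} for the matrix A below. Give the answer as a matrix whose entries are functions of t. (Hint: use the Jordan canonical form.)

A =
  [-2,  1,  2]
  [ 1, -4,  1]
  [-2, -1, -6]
e^{tA} =
  [t^2*exp(-4*t)/2 + 2*t*exp(-4*t) + exp(-4*t), t*exp(-4*t), t^2*exp(-4*t)/2 + 2*t*exp(-4*t)]
  [t*exp(-4*t), exp(-4*t), t*exp(-4*t)]
  [-t^2*exp(-4*t)/2 - 2*t*exp(-4*t), -t*exp(-4*t), -t^2*exp(-4*t)/2 - 2*t*exp(-4*t) + exp(-4*t)]

Strategy: write A = P · J · P⁻¹ where J is a Jordan canonical form, so e^{tA} = P · e^{tJ} · P⁻¹, and e^{tJ} can be computed block-by-block.

A has Jordan form
J =
  [-4,  1,  0]
  [ 0, -4,  1]
  [ 0,  0, -4]
(up to reordering of blocks).

Per-block formulas:
  For a 3×3 Jordan block J_3(-4): exp(t · J_3(-4)) = e^(-4t)·(I + t·N + (t^2/2)·N^2), where N is the 3×3 nilpotent shift.

After assembling e^{tJ} and conjugating by P, we get:

e^{tA} =
  [t^2*exp(-4*t)/2 + 2*t*exp(-4*t) + exp(-4*t), t*exp(-4*t), t^2*exp(-4*t)/2 + 2*t*exp(-4*t)]
  [t*exp(-4*t), exp(-4*t), t*exp(-4*t)]
  [-t^2*exp(-4*t)/2 - 2*t*exp(-4*t), -t*exp(-4*t), -t^2*exp(-4*t)/2 - 2*t*exp(-4*t) + exp(-4*t)]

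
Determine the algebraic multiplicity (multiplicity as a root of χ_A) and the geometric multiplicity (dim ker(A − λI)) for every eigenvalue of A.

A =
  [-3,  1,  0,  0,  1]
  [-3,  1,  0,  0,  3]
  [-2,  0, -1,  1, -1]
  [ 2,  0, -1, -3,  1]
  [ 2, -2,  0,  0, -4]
λ = -2: alg = 5, geom = 3

Step 1 — factor the characteristic polynomial to read off the algebraic multiplicities:
  χ_A(x) = (x + 2)^5

Step 2 — compute geometric multiplicities via the rank-nullity identity g(λ) = n − rank(A − λI):
  rank(A − (-2)·I) = 2, so dim ker(A − (-2)·I) = n − 2 = 3

Summary:
  λ = -2: algebraic multiplicity = 5, geometric multiplicity = 3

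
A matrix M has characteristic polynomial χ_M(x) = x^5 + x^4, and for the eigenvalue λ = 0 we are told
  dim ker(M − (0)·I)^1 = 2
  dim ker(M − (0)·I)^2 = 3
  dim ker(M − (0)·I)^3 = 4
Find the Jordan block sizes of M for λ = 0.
Block sizes for λ = 0: [3, 1]

From the dimensions of kernels of powers, the number of Jordan blocks of size at least j is d_j − d_{j−1} where d_j = dim ker(N^j) (with d_0 = 0). Computing the differences gives [2, 1, 1].
The number of blocks of size exactly k is (#blocks of size ≥ k) − (#blocks of size ≥ k + 1), so the partition is: 1 block(s) of size 1, 1 block(s) of size 3.
In nonincreasing order the block sizes are [3, 1].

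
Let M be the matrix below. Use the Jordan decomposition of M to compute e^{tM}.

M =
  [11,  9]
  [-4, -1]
e^{tM} =
  [6*t*exp(5*t) + exp(5*t), 9*t*exp(5*t)]
  [-4*t*exp(5*t), -6*t*exp(5*t) + exp(5*t)]

Strategy: write M = P · J · P⁻¹ where J is a Jordan canonical form, so e^{tM} = P · e^{tJ} · P⁻¹, and e^{tJ} can be computed block-by-block.

M has Jordan form
J =
  [5, 1]
  [0, 5]
(up to reordering of blocks).

Per-block formulas:
  For a 2×2 Jordan block J_2(5): exp(t · J_2(5)) = e^(5t)·(I + t·N), where N is the 2×2 nilpotent shift.

After assembling e^{tJ} and conjugating by P, we get:

e^{tM} =
  [6*t*exp(5*t) + exp(5*t), 9*t*exp(5*t)]
  [-4*t*exp(5*t), -6*t*exp(5*t) + exp(5*t)]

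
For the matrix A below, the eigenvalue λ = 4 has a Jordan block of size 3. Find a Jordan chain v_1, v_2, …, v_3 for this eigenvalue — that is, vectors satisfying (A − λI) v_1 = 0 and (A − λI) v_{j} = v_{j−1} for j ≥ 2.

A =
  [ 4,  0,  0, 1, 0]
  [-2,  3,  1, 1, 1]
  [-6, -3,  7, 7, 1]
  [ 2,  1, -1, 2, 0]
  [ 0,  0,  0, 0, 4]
A Jordan chain for λ = 4 of length 3:
v_1 = (2, -2, 2, 0, 0)ᵀ
v_2 = (0, -2, -6, 2, 0)ᵀ
v_3 = (1, 0, 0, 0, 0)ᵀ

Let N = A − (4)·I. We want v_3 with N^3 v_3 = 0 but N^2 v_3 ≠ 0; then v_{j-1} := N · v_j for j = 3, …, 2.

Pick v_3 = (1, 0, 0, 0, 0)ᵀ.
Then v_2 = N · v_3 = (0, -2, -6, 2, 0)ᵀ.
Then v_1 = N · v_2 = (2, -2, 2, 0, 0)ᵀ.

Sanity check: (A − (4)·I) v_1 = (0, 0, 0, 0, 0)ᵀ = 0. ✓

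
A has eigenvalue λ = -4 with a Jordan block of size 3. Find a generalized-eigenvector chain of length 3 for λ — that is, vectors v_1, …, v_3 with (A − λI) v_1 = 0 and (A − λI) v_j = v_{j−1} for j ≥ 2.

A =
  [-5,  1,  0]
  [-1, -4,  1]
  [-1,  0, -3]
A Jordan chain for λ = -4 of length 3:
v_1 = (-1, -1, -1)ᵀ
v_2 = (1, 0, 0)ᵀ
v_3 = (0, 1, 0)ᵀ

Let N = A − (-4)·I. We want v_3 with N^3 v_3 = 0 but N^2 v_3 ≠ 0; then v_{j-1} := N · v_j for j = 3, …, 2.

Pick v_3 = (0, 1, 0)ᵀ.
Then v_2 = N · v_3 = (1, 0, 0)ᵀ.
Then v_1 = N · v_2 = (-1, -1, -1)ᵀ.

Sanity check: (A − (-4)·I) v_1 = (0, 0, 0)ᵀ = 0. ✓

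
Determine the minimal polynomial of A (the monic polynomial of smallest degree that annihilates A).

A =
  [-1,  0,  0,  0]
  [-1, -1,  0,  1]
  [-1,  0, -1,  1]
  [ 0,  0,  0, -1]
x^2 + 2*x + 1

The characteristic polynomial is χ_A(x) = (x + 1)^4, so the eigenvalues are known. The minimal polynomial is
  m_A(x) = Π_λ (x − λ)^{k_λ}
where k_λ is the size of the *largest* Jordan block for λ (equivalently, the smallest k with (A − λI)^k v = 0 for every generalised eigenvector v of λ).

  λ = -1: largest Jordan block has size 2, contributing (x + 1)^2

So m_A(x) = (x + 1)^2 = x^2 + 2*x + 1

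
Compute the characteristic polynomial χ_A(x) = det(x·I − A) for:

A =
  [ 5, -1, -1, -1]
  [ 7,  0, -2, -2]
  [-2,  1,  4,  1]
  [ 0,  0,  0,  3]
x^4 - 12*x^3 + 54*x^2 - 108*x + 81

Expanding det(x·I − A) (e.g. by cofactor expansion or by noting that A is similar to its Jordan form J, which has the same characteristic polynomial as A) gives
  χ_A(x) = x^4 - 12*x^3 + 54*x^2 - 108*x + 81
which factors as (x - 3)^4. The eigenvalues (with algebraic multiplicities) are λ = 3 with multiplicity 4.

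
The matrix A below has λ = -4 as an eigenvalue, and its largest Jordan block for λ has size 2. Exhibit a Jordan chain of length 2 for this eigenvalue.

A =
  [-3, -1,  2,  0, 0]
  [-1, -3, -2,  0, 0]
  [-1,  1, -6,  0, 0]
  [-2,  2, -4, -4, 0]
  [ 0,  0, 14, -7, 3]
A Jordan chain for λ = -4 of length 2:
v_1 = (1, -1, -1, -2, 0)ᵀ
v_2 = (1, 0, 0, 0, 0)ᵀ

Let N = A − (-4)·I. We want v_2 with N^2 v_2 = 0 but N^1 v_2 ≠ 0; then v_{j-1} := N · v_j for j = 2, …, 2.

Pick v_2 = (1, 0, 0, 0, 0)ᵀ.
Then v_1 = N · v_2 = (1, -1, -1, -2, 0)ᵀ.

Sanity check: (A − (-4)·I) v_1 = (0, 0, 0, 0, 0)ᵀ = 0. ✓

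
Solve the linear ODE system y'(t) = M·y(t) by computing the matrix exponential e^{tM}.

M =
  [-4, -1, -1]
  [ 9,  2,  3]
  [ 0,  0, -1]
e^{tM} =
  [-3*t*exp(-t) + exp(-t), -t*exp(-t), -t*exp(-t)]
  [9*t*exp(-t), 3*t*exp(-t) + exp(-t), 3*t*exp(-t)]
  [0, 0, exp(-t)]

Strategy: write M = P · J · P⁻¹ where J is a Jordan canonical form, so e^{tM} = P · e^{tJ} · P⁻¹, and e^{tJ} can be computed block-by-block.

M has Jordan form
J =
  [-1,  1,  0]
  [ 0, -1,  0]
  [ 0,  0, -1]
(up to reordering of blocks).

Per-block formulas:
  For a 1×1 block at λ = -1: exp(t · [-1]) = [e^(-1t)].
  For a 2×2 Jordan block J_2(-1): exp(t · J_2(-1)) = e^(-1t)·(I + t·N), where N is the 2×2 nilpotent shift.

After assembling e^{tJ} and conjugating by P, we get:

e^{tM} =
  [-3*t*exp(-t) + exp(-t), -t*exp(-t), -t*exp(-t)]
  [9*t*exp(-t), 3*t*exp(-t) + exp(-t), 3*t*exp(-t)]
  [0, 0, exp(-t)]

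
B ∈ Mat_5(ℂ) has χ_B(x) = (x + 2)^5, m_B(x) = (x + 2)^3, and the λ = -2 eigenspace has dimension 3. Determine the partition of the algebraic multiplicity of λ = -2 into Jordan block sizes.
Block sizes for λ = -2: [3, 1, 1]

Step 1 — from the characteristic polynomial, algebraic multiplicity of λ = -2 is 5. From dim ker(B − (-2)·I) = 3, there are exactly 3 Jordan blocks for λ = -2.
Step 2 — from the minimal polynomial, the factor (x + 2)^3 tells us the largest block for λ = -2 has size 3.
Step 3 — with total size 5, 3 blocks, and largest block 3, the block sizes (in nonincreasing order) are [3, 1, 1].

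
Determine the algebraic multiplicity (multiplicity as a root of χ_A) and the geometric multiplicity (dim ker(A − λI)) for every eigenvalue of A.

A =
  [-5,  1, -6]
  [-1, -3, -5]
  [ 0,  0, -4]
λ = -4: alg = 3, geom = 1

Step 1 — factor the characteristic polynomial to read off the algebraic multiplicities:
  χ_A(x) = (x + 4)^3

Step 2 — compute geometric multiplicities via the rank-nullity identity g(λ) = n − rank(A − λI):
  rank(A − (-4)·I) = 2, so dim ker(A − (-4)·I) = n − 2 = 1

Summary:
  λ = -4: algebraic multiplicity = 3, geometric multiplicity = 1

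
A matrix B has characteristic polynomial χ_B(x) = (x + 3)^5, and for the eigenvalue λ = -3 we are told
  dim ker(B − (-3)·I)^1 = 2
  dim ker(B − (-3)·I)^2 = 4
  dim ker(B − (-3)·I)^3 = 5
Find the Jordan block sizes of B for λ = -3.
Block sizes for λ = -3: [3, 2]

From the dimensions of kernels of powers, the number of Jordan blocks of size at least j is d_j − d_{j−1} where d_j = dim ker(N^j) (with d_0 = 0). Computing the differences gives [2, 2, 1].
The number of blocks of size exactly k is (#blocks of size ≥ k) − (#blocks of size ≥ k + 1), so the partition is: 1 block(s) of size 2, 1 block(s) of size 3.
In nonincreasing order the block sizes are [3, 2].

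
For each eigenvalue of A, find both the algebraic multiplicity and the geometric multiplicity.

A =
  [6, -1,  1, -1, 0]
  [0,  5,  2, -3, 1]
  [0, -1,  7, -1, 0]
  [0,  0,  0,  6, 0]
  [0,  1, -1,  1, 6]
λ = 6: alg = 5, geom = 3

Step 1 — factor the characteristic polynomial to read off the algebraic multiplicities:
  χ_A(x) = (x - 6)^5

Step 2 — compute geometric multiplicities via the rank-nullity identity g(λ) = n − rank(A − λI):
  rank(A − (6)·I) = 2, so dim ker(A − (6)·I) = n − 2 = 3

Summary:
  λ = 6: algebraic multiplicity = 5, geometric multiplicity = 3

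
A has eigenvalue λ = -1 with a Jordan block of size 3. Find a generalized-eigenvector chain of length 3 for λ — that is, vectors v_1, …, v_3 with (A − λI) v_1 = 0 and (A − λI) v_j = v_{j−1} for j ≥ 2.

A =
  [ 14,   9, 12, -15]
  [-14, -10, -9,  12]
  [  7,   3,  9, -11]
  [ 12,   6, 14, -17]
A Jordan chain for λ = -1 of length 3:
v_1 = (3, -3, 1, 2)ᵀ
v_2 = (15, -14, 7, 12)ᵀ
v_3 = (1, 0, 0, 0)ᵀ

Let N = A − (-1)·I. We want v_3 with N^3 v_3 = 0 but N^2 v_3 ≠ 0; then v_{j-1} := N · v_j for j = 3, …, 2.

Pick v_3 = (1, 0, 0, 0)ᵀ.
Then v_2 = N · v_3 = (15, -14, 7, 12)ᵀ.
Then v_1 = N · v_2 = (3, -3, 1, 2)ᵀ.

Sanity check: (A − (-1)·I) v_1 = (0, 0, 0, 0)ᵀ = 0. ✓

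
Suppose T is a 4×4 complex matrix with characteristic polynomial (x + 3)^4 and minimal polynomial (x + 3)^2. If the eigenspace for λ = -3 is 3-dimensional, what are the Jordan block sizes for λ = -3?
Block sizes for λ = -3: [2, 1, 1]

Step 1 — from the characteristic polynomial, algebraic multiplicity of λ = -3 is 4. From dim ker(T − (-3)·I) = 3, there are exactly 3 Jordan blocks for λ = -3.
Step 2 — from the minimal polynomial, the factor (x + 3)^2 tells us the largest block for λ = -3 has size 2.
Step 3 — with total size 4, 3 blocks, and largest block 2, the block sizes (in nonincreasing order) are [2, 1, 1].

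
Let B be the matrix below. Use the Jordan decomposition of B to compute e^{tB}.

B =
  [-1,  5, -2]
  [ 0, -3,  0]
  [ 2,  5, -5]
e^{tB} =
  [2*t*exp(-3*t) + exp(-3*t), 5*t*exp(-3*t), -2*t*exp(-3*t)]
  [0, exp(-3*t), 0]
  [2*t*exp(-3*t), 5*t*exp(-3*t), -2*t*exp(-3*t) + exp(-3*t)]

Strategy: write B = P · J · P⁻¹ where J is a Jordan canonical form, so e^{tB} = P · e^{tJ} · P⁻¹, and e^{tJ} can be computed block-by-block.

B has Jordan form
J =
  [-3,  1,  0]
  [ 0, -3,  0]
  [ 0,  0, -3]
(up to reordering of blocks).

Per-block formulas:
  For a 2×2 Jordan block J_2(-3): exp(t · J_2(-3)) = e^(-3t)·(I + t·N), where N is the 2×2 nilpotent shift.
  For a 1×1 block at λ = -3: exp(t · [-3]) = [e^(-3t)].

After assembling e^{tJ} and conjugating by P, we get:

e^{tB} =
  [2*t*exp(-3*t) + exp(-3*t), 5*t*exp(-3*t), -2*t*exp(-3*t)]
  [0, exp(-3*t), 0]
  [2*t*exp(-3*t), 5*t*exp(-3*t), -2*t*exp(-3*t) + exp(-3*t)]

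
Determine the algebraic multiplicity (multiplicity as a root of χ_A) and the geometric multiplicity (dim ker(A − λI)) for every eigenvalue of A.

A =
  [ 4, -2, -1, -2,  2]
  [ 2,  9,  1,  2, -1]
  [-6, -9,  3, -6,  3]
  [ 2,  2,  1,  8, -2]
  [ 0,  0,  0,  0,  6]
λ = 6: alg = 5, geom = 3

Step 1 — factor the characteristic polynomial to read off the algebraic multiplicities:
  χ_A(x) = (x - 6)^5

Step 2 — compute geometric multiplicities via the rank-nullity identity g(λ) = n − rank(A − λI):
  rank(A − (6)·I) = 2, so dim ker(A − (6)·I) = n − 2 = 3

Summary:
  λ = 6: algebraic multiplicity = 5, geometric multiplicity = 3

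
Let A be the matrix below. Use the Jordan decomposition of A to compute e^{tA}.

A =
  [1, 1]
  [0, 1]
e^{tA} =
  [exp(t), t*exp(t)]
  [0, exp(t)]

Strategy: write A = P · J · P⁻¹ where J is a Jordan canonical form, so e^{tA} = P · e^{tJ} · P⁻¹, and e^{tJ} can be computed block-by-block.

A has Jordan form
J =
  [1, 1]
  [0, 1]
(up to reordering of blocks).

Per-block formulas:
  For a 2×2 Jordan block J_2(1): exp(t · J_2(1)) = e^(1t)·(I + t·N), where N is the 2×2 nilpotent shift.

After assembling e^{tJ} and conjugating by P, we get:

e^{tA} =
  [exp(t), t*exp(t)]
  [0, exp(t)]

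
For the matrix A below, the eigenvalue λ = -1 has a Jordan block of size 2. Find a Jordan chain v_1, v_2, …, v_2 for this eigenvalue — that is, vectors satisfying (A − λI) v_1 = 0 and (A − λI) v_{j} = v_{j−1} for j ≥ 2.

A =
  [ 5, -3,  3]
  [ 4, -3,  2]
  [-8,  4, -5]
A Jordan chain for λ = -1 of length 2:
v_1 = (6, 4, -8)ᵀ
v_2 = (1, 0, 0)ᵀ

Let N = A − (-1)·I. We want v_2 with N^2 v_2 = 0 but N^1 v_2 ≠ 0; then v_{j-1} := N · v_j for j = 2, …, 2.

Pick v_2 = (1, 0, 0)ᵀ.
Then v_1 = N · v_2 = (6, 4, -8)ᵀ.

Sanity check: (A − (-1)·I) v_1 = (0, 0, 0)ᵀ = 0. ✓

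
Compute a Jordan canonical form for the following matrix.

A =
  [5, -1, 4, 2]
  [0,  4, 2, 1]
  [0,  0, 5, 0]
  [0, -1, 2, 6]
J_3(5) ⊕ J_1(5)

The characteristic polynomial is
  det(x·I − A) = x^4 - 20*x^3 + 150*x^2 - 500*x + 625 = (x - 5)^4

Eigenvalues and multiplicities (the geometric multiplicity of λ is n − rank(A − λI), which equals the number of Jordan blocks for λ):
  λ = 5: algebraic multiplicity = 4, geometric multiplicity = 2

Determining the block sizes for each eigenvalue:
  λ = 5: with am = 4 and gm = 2, the partition is not yet determined (e.g. several partitions of 4 into 2 parts exist). Let N = A − (5)·I. Computing rank(N^1) = 2, rank(N^2) = 1, rank(N^3) = 0; the number of blocks of size ≥ j is rank(N^{j−1}) − rank(N^j), giving [2, 1, 1]. So we have 1 block(s) of size 3, 1 block(s) of size 1 → block sizes [3, 1]

Assembling the blocks gives a Jordan form
J =
  [5, 1, 0, 0]
  [0, 5, 1, 0]
  [0, 0, 5, 0]
  [0, 0, 0, 5]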